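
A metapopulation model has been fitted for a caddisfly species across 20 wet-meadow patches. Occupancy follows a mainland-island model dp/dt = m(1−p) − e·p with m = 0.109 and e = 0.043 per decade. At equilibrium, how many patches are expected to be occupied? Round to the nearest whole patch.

p* = m/(m+e) = 0.109/0.1520 = 0.7171.
Expected occupied patches = N × p* = 20 × 0.7171 = 14.34 ≈ 14.

14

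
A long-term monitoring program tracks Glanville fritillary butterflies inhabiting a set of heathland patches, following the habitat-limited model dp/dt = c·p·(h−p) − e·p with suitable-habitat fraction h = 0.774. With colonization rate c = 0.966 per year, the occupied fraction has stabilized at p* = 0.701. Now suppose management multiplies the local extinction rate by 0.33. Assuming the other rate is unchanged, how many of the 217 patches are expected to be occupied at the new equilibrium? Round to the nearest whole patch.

163

Balance c(h−p*) = e gives e = 0.966×(0.774 − 0.70100) = 0.07052.
New p* = 0.774 − e/c = 0.774 − 0.02327/0.96600 = 0.74991.
Expected occupied = 217 × 0.74991 = 162.73 ≈ 163.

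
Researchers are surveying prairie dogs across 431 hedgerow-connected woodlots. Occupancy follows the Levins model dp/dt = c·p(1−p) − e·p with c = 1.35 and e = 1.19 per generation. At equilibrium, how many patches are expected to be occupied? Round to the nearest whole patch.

p* = 1 − e/c = 1 − 1.19/1.35 = 0.1185.
Expected occupied patches = N × p* = 431 × 0.1185 = 51.08 ≈ 51.

51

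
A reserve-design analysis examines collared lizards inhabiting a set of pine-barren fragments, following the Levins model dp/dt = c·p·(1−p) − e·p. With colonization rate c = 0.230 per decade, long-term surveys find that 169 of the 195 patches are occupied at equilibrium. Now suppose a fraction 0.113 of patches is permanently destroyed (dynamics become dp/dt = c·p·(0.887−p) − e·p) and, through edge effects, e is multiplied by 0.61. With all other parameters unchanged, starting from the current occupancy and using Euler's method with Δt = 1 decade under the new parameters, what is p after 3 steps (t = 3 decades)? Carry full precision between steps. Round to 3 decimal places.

0.837

Observed p* = 169/195 = 0.86667.
Balance c(1−p*) = e gives e = 0.230×(1 − 0.86667) = 0.03067.
Starting from p₀ = 0.86667; update p ← p + (dp/dt)·Δt with the new parameters.
p: 0.86667 → 0.85451  (Δp = -0.01216)
p: 0.85451 → 0.84491  (Δp = -0.00960)
p: 0.84491 → 0.83728  (Δp = -0.00763)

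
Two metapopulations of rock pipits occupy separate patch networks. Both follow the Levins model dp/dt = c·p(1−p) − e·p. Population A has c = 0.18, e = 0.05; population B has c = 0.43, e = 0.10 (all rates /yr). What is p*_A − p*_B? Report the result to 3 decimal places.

A: p*_A = 1 − 0.05/0.18 = 0.7222.
B: p*_B = 1 − 0.10/0.43 = 0.7674.
p*_A − p*_B = 0.7222 − 0.7674 = -0.0452.

-0.045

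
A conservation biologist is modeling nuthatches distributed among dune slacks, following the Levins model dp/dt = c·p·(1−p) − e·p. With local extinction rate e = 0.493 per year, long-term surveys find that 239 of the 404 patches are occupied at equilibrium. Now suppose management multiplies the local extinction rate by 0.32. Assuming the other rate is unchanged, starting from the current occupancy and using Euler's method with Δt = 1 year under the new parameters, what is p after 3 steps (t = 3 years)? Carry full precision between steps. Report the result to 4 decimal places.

Observed p* = 239/404 = 0.59158.
Balance c(1−p*) = e gives c = e/(1 − 0.59158) = 0.493/0.40842 = 1.20710.
Starting from p₀ = 0.59158; update p ← p + (dp/dt)·Δt with the new parameters.
step 1: Δp = +0.19832, p = 0.78991
step 2: Δp = +0.07571, p = 0.86561
step 3: Δp = +0.00386, p = 0.86947

0.8695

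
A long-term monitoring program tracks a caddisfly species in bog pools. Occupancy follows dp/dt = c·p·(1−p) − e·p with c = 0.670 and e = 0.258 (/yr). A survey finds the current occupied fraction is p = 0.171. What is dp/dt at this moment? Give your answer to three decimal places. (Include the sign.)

Colonization term: c·p·(1−p) = 0.670×0.171×0.8290 = 0.09498.
Extinction term: e·p = 0.04412.
dp/dt = 0.09498 − 0.04412 = 0.05086.

0.051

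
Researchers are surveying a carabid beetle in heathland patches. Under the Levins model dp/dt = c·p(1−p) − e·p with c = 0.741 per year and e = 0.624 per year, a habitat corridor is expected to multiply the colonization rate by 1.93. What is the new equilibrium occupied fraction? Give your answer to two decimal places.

Before: p* = 1 − 0.624/0.741 = 0.1579.
After the change, c = 1.43013, e = 0.624, so p* = 1 − 0.624/1.43013 = 0.5637.

0.56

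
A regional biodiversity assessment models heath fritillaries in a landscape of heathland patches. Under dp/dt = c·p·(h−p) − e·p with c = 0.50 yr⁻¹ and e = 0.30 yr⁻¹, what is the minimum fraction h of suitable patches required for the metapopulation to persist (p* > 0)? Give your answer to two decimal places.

p* = h − e/c is positive only when h > e/c.
h_min = e/c = 0.30/0.50 = 0.6000.

0.60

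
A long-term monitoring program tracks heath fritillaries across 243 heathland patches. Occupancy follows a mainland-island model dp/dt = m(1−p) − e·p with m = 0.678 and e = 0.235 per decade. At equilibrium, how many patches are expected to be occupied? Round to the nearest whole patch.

p* = m/(m+e) = 0.678/0.9130 = 0.7426.
Expected occupied patches = N × p* = 243 × 0.7426 = 180.45 ≈ 180.

180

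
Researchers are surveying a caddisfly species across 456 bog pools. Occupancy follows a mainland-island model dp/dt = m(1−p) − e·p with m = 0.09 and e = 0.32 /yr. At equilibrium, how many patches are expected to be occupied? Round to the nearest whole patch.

p* = m/(m+e) = 0.09/0.4100 = 0.2195.
Expected occupied patches = N × p* = 456 × 0.2195 = 100.10 ≈ 100.

100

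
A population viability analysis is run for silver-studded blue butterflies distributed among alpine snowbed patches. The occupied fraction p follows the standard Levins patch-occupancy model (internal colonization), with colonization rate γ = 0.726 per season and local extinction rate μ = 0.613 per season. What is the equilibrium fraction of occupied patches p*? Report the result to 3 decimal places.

0.156

Setting dp/dt = 0 and dividing through by p* gives γ·(1−p*) = μ.
So p* = 1 − μ/γ = 1 − 0.613/0.726 = 1 − 0.8444 = 0.1556.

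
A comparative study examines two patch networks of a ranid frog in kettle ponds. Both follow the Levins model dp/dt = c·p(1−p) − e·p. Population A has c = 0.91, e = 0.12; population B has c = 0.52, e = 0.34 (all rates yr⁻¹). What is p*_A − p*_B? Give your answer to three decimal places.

0.522

A: p*_A = 1 − 0.12/0.91 = 0.8681.
B: p*_B = 1 − 0.34/0.52 = 0.3462.
p*_A − p*_B = 0.8681 − 0.3462 = 0.5220.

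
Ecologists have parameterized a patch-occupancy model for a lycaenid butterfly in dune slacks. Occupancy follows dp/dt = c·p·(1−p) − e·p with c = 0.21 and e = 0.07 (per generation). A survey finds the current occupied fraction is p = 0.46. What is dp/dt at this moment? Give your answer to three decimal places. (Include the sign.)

Colonization term: c·p·(1−p) = 0.21×0.46×0.5400 = 0.05216.
Extinction term: e·p = 0.03220.
dp/dt = 0.05216 − 0.03220 = 0.01996.

0.020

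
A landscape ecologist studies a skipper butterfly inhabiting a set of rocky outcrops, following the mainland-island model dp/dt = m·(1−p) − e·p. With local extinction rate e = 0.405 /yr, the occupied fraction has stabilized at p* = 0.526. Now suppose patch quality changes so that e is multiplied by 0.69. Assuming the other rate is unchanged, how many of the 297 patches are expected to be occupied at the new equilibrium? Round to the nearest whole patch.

Balance m(1−p*) = e·p* gives m = e·p*/(1−p*) = 0.405×0.52600/0.47400 = 0.44943.
New p* = m/(m+e) = 0.44943/(0.44943+0.27945) = 0.61660.
Expected occupied = 297 × 0.61660 = 183.13 ≈ 183.

183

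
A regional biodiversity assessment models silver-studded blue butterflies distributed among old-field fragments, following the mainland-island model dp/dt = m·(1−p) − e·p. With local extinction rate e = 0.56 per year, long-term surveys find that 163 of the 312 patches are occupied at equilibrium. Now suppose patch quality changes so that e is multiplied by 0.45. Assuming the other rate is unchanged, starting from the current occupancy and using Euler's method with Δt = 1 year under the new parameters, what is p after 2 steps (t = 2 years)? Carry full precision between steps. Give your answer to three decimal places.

Observed p* = 163/312 = 0.52244.
Balance m(1−p*) = e·p* gives m = e·p*/(1−p*) = 0.56×0.52244/0.47756 = 0.61262.
Starting from p₀ = 0.52244; update p ← p + (dp/dt)·Δt with the new parameters.
t = 1: p = 0.52244 + (+0.16091) = 0.68335
t = 2: p = 0.68335 + (+0.02178) = 0.70513

0.705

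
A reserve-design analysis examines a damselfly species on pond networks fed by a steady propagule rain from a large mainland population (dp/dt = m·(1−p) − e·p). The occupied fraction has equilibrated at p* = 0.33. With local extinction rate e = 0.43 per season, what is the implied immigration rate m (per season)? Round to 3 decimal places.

At equilibrium m(1−p*) = e·p*, so m = e·p*/(1−p*).
m = 0.43 × 0.33 / 0.6700 = 0.1419/0.6700 = 0.2118.

0.212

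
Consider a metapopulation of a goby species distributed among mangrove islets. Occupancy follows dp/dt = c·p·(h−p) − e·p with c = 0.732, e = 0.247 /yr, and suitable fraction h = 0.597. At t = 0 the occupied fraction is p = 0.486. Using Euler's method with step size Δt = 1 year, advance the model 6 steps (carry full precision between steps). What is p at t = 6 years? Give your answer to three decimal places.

Update rule: p ← p + [c·p·(h−p) − e·p]·Δt with Δt = 1.
t = 1: p = 0.48600 + (-0.08055) = 0.40545
t = 2: p = 0.40545 + (-0.04329) = 0.36215
t = 3: p = 0.36215 + (-0.02719) = 0.33496
t = 4: p = 0.33496 + (-0.01848) = 0.31647
t = 5: p = 0.31647 + (-0.01318) = 0.30329
t = 6: p = 0.30329 + (-0.00971) = 0.29358

0.294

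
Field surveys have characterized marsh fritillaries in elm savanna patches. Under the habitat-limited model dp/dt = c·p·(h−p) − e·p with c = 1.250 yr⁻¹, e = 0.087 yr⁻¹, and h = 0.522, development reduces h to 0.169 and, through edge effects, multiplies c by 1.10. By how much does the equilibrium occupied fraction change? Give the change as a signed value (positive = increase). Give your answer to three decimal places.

-0.347

Before: p* = h − e/c = 0.522 − 0.087/1.250 = 0.522 − 0.0696 = 0.4524.
After: c = 1.375, e = 0.087, h = 0.169; p* = 0.169 − 0.087/1.375 = 0.1057.
Δp* = 0.1057 − 0.4524 = -0.3467.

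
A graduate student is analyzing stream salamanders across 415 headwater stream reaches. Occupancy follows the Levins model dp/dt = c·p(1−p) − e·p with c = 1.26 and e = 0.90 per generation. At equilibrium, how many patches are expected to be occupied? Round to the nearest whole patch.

p* = 1 − e/c = 1 − 0.90/1.26 = 0.2857.
Expected occupied patches = N × p* = 415 × 0.2857 = 118.57 ≈ 119.

119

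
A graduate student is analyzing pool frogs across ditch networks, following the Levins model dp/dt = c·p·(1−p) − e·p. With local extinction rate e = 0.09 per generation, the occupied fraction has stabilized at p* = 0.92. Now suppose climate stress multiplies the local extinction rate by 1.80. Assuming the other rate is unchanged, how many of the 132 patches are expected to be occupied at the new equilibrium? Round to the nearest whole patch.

Balance c(1−p*) = e gives c = e/(1 − 0.92000) = 0.09/0.08000 = 1.12500.
New p* = 1 − e/c = 1 − 0.16200/1.12500 = 0.85600.
Expected occupied = 132 × 0.85600 = 112.99 ≈ 113.

113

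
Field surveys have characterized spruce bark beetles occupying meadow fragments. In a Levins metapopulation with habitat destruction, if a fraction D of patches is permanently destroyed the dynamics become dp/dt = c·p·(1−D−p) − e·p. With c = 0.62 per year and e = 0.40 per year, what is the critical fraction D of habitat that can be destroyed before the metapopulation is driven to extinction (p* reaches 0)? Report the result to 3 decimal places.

The nontrivial equilibrium is p* = (1−D) − e/c; extinction occurs when this hits zero.
So D_crit = 1 − e/c = 1 − 0.40/0.62 = 1 − 0.6452 = 0.3548.
This equals the undisturbed p*, a classic result of Lande's extension.

0.355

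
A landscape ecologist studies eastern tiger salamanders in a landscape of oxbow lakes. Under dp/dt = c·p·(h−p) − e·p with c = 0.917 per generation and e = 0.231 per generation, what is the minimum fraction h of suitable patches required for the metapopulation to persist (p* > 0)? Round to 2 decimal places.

p* = h − e/c is positive only when h > e/c.
h_min = e/c = 0.231/0.917 = 0.2519.

0.25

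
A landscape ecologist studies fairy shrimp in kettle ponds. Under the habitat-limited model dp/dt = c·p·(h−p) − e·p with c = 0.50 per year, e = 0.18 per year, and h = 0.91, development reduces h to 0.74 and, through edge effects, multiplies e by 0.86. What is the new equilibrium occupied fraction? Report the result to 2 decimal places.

Before: p* = h − e/c = 0.91 − 0.18/0.50 = 0.91 − 0.3600 = 0.5500.
After: c = 0.5, e = 0.1548, h = 0.74; p* = 0.74 − 0.1548/0.5 = 0.4304.

0.43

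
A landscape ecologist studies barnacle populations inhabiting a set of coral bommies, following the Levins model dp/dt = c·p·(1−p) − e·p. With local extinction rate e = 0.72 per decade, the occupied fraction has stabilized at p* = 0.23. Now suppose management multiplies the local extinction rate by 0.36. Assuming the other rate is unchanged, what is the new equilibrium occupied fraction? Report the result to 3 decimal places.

0.723

Balance c(1−p*) = e gives c = e/(1 − 0.23000) = 0.72/0.77000 = 0.93506.
New p* = 1 − e/c = 1 − 0.25920/0.93506 = 0.72280.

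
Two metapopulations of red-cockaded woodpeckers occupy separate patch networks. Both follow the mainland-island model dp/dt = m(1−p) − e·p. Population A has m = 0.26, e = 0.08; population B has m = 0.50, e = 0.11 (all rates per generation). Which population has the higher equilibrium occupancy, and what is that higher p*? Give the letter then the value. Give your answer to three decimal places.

A: p*_A = m/(m+e) = 0.26/0.3400 = 0.7647.
B: p*_B = 0.50/0.6100 = 0.8197.
B is higher at 0.8197.

B, 0.820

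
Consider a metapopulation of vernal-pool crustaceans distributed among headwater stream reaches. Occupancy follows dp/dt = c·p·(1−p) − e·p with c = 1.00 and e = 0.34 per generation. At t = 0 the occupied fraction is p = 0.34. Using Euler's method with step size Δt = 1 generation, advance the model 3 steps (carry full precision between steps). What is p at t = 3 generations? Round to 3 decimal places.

0.607

Update rule: p ← p + [c·p·(1−p) − e·p]·Δt with Δt = 1.
step 1: Δp = +0.10880, p = 0.44880
step 2: Δp = +0.09479, p = 0.54359
step 3: Δp = +0.06328, p = 0.60687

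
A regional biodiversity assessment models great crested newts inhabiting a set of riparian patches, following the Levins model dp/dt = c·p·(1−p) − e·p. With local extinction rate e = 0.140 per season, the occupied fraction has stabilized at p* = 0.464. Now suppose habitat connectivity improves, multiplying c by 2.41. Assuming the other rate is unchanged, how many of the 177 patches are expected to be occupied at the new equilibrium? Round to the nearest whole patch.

138

Balance c(1−p*) = e gives c = e/(1 − 0.46400) = 0.140/0.53600 = 0.26119.
New p* = 1 − e/c = 1 − 0.14000/0.62947 = 0.77759.
Expected occupied = 177 × 0.77759 = 137.63 ≈ 138.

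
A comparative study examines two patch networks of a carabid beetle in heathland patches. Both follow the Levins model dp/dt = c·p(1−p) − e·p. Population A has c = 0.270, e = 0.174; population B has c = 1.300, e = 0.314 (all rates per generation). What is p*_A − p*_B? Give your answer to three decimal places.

A: p*_A = 1 − 0.174/0.270 = 0.3556.
B: p*_B = 1 − 0.314/1.300 = 0.7585.
p*_A − p*_B = 0.3556 − 0.7585 = -0.4029.

-0.403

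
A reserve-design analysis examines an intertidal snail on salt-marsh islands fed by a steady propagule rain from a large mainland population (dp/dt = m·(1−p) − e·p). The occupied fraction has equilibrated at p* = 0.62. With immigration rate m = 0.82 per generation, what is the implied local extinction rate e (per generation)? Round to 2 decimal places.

At equilibrium m(1−p*) = e·p*, so e = m(1−p*)/p*.
e = 0.82 × 0.3800 / 0.62 = 0.5026.

0.50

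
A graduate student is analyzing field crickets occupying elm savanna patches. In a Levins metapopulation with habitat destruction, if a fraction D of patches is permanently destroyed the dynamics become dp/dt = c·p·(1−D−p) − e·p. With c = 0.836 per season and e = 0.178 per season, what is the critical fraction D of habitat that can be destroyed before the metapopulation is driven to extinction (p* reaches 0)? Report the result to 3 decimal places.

0.787

The nontrivial equilibrium is p* = (1−D) − e/c; extinction occurs when this hits zero.
So D_crit = 1 − e/c = 1 − 0.178/0.836 = 1 − 0.2129 = 0.7871.
Note this equals the original equilibrium occupancy — the Levins extinction-debt result.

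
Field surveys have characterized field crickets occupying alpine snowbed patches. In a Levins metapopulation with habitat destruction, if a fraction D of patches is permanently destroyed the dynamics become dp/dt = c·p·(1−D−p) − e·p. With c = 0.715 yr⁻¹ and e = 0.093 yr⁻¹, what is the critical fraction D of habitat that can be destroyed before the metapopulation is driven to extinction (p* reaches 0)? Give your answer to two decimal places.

The nontrivial equilibrium is p* = (1−D) − e/c; extinction occurs when this hits zero.
So D_crit = 1 − e/c = 1 − 0.093/0.715 = 1 − 0.1301 = 0.8699.
Note this equals the original equilibrium occupancy — the Levins extinction-debt result.

0.87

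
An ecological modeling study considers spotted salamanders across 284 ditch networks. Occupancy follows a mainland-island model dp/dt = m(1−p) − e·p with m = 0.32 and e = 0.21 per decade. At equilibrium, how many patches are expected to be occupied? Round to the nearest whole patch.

p* = m/(m+e) = 0.32/0.5300 = 0.6038.
Expected occupied patches = N × p* = 284 × 0.6038 = 171.47 ≈ 171.

171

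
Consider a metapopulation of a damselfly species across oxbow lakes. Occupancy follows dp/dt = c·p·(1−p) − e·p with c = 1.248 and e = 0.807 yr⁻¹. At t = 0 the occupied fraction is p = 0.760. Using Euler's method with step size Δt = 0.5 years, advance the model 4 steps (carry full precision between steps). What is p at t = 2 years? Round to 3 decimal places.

Update rule: p ← p + [c·p·(1−p) − e·p]·Δt with Δt = 0.5.
p: 0.76000 → 0.56716  (Δp = -0.19284)
p: 0.56716 → 0.49150  (Δp = -0.07566)
p: 0.49150 → 0.44913  (Δp = -0.04236)
p: 0.44913 → 0.42229  (Δp = -0.02684)

0.422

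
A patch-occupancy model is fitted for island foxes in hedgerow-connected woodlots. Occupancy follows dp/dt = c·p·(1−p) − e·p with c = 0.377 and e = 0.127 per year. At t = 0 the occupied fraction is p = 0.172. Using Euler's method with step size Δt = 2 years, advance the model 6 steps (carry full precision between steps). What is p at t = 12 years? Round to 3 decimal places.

0.591

Update rule: p ← p + [c·p·(1−p) − e·p]·Δt with Δt = 2.
step 1: Δp = +0.06369, p = 0.23569
step 2: Δp = +0.07596, p = 0.31165
step 3: Δp = +0.08259, p = 0.39425
step 4: Δp = +0.07993, p = 0.47418
step 5: Δp = +0.06756, p = 0.54173
step 6: Δp = +0.04959, p = 0.59132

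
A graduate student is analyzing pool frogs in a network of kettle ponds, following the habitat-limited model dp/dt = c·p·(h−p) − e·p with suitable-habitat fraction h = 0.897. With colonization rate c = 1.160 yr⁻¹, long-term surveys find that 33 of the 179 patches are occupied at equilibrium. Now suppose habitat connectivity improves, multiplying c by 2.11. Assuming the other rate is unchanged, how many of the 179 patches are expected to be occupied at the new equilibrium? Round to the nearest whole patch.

Observed p* = 33/179 = 0.18436.
Balance c(h−p*) = e gives e = 1.160×(0.897 − 0.18436) = 0.82666.
New p* = 0.897 − e/c = 0.897 − 0.82666/2.44760 = 0.55926.
Expected occupied = 179 × 0.55926 = 100.11 ≈ 100.

100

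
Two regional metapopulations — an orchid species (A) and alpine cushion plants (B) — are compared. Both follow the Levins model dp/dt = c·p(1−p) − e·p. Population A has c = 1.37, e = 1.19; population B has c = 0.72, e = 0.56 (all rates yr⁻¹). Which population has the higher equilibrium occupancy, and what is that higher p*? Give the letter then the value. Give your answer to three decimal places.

B, 0.222

A: p*_A = 1 − 1.19/1.37 = 0.1314.
B: p*_B = 1 − 0.56/0.72 = 0.2222.
B is higher at 0.2222.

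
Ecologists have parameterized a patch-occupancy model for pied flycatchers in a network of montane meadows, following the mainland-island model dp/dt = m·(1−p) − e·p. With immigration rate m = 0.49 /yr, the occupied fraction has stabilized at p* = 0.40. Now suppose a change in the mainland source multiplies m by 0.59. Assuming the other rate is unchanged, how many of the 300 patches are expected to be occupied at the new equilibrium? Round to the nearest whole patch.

Balance m(1−p*) = e·p* gives e = m(1−p*)/p* = 0.49×0.60000/0.40000 = 0.73500.
New p* = m/(m+e) = 0.28910/(0.28910+0.73500) = 0.28230.
Expected occupied = 300 × 0.28230 = 84.69 ≈ 85.

85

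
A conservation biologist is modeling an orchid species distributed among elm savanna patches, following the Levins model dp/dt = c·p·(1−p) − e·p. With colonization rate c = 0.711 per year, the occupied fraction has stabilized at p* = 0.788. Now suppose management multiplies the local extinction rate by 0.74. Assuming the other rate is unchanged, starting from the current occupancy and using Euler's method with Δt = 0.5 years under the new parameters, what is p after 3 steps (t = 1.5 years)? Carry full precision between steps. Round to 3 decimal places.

Balance c(1−p*) = e gives e = 0.711×(1 − 0.78800) = 0.15073.
Starting from p₀ = 0.78800; update p ← p + (dp/dt)·Δt with the new parameters.
step 1: Δp = +0.01544, p = 0.80344
step 2: Δp = +0.01133, p = 0.81477
step 3: Δp = +0.00821, p = 0.82298

0.823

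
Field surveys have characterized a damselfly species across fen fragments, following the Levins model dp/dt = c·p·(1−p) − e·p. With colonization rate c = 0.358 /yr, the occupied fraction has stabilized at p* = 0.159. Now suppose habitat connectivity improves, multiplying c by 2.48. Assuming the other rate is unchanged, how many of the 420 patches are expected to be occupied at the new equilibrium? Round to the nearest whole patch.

Balance c(1−p*) = e gives e = 0.358×(1 − 0.15900) = 0.30108.
New p* = 1 − e/c = 1 − 0.30108/0.88784 = 0.66088.
Expected occupied = 420 × 0.66088 = 277.57 ≈ 278.

278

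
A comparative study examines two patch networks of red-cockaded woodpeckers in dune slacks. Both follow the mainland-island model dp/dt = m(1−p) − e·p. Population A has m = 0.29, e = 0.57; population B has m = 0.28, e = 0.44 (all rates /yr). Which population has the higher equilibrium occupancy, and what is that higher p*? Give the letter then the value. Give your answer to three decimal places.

A: p*_A = m/(m+e) = 0.29/0.8600 = 0.3372.
B: p*_B = 0.28/0.7200 = 0.3889.
B is higher at 0.3889.

B, 0.389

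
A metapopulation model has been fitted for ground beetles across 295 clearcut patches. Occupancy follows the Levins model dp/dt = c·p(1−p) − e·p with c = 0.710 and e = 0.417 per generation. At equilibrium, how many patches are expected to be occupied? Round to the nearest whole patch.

p* = 1 − e/c = 1 − 0.417/0.710 = 0.4127.
Expected occupied patches = N × p* = 295 × 0.4127 = 121.74 ≈ 122.

122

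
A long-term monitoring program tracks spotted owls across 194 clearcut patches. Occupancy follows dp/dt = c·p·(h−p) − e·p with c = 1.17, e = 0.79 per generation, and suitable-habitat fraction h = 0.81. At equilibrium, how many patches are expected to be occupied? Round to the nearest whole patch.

p* = h − e/c = 0.81 − 0.6752 = 0.1348.
Expected occupied patches = N × p* = 194 × 0.1348 = 26.15 ≈ 26.

26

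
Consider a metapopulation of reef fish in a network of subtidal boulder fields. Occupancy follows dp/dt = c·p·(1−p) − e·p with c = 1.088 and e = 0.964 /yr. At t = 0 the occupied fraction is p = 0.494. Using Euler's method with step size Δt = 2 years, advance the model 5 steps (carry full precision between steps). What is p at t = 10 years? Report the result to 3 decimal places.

0.102

Update rule: p ← p + [c·p·(1−p) − e·p]·Δt with Δt = 2.
p: 0.49400 → 0.08549  (Δp = -0.40851)
p: 0.08549 → 0.09079  (Δp = +0.00530)
p: 0.09079 → 0.09537  (Δp = +0.00458)
p: 0.09537 → 0.09923  (Δp = +0.00386)
p: 0.09923 → 0.10241  (Δp = +0.00318)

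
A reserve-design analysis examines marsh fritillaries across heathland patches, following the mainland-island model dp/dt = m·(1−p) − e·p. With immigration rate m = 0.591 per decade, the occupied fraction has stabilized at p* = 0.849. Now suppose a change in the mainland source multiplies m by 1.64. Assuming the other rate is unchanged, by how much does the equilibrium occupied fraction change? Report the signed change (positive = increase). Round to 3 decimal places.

0.053

Balance m(1−p*) = e·p* gives e = m(1−p*)/p* = 0.591×0.15100/0.84900 = 0.10511.
New p* = m/(m+e) = 0.96924/(0.96924+0.10511) = 0.90216.
Δp* = 0.90216 − 0.84900 = +0.05316.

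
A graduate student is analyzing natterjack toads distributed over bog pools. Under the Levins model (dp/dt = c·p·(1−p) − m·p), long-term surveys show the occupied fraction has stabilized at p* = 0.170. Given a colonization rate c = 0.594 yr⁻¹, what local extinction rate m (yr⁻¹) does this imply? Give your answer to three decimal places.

0.493

At equilibrium c(1−p*) = m.
m = 0.594 × (1 − 0.170) = 0.594 × 0.8300 = 0.4930.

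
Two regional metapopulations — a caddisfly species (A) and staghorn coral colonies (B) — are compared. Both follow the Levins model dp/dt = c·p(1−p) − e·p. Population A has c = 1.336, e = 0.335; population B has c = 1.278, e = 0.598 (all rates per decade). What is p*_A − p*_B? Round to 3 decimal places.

0.217

A: p*_A = 1 − 0.335/1.336 = 0.7493.
B: p*_B = 1 − 0.598/1.278 = 0.5321.
p*_A − p*_B = 0.7493 − 0.5321 = 0.2172.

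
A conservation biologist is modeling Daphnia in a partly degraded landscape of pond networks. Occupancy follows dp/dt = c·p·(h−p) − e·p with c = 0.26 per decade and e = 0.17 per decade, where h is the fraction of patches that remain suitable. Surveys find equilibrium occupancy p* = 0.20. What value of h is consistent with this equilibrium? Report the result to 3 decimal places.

At equilibrium c(h−p*) = e, so h = p* + e/c.
h = 0.20 + 0.17/0.26 = 0.20 + 0.6538 = 0.8538.

0.854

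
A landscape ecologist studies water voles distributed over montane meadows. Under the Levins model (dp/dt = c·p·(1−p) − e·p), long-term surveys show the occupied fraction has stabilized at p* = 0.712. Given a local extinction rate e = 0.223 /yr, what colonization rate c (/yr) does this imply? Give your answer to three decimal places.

At equilibrium c(1−p*) = e, so c = e/(1−p*).
c = 0.223/(1 − 0.712) = 0.223/0.2880 = 0.7743.

0.774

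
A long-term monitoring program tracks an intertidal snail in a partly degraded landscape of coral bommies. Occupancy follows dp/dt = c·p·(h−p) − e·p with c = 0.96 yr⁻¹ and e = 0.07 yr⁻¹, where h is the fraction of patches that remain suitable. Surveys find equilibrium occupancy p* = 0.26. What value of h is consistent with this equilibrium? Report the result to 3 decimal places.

At equilibrium c(h−p*) = e, so h = p* + e/c.
h = 0.26 + 0.07/0.96 = 0.26 + 0.0729 = 0.3329.

0.333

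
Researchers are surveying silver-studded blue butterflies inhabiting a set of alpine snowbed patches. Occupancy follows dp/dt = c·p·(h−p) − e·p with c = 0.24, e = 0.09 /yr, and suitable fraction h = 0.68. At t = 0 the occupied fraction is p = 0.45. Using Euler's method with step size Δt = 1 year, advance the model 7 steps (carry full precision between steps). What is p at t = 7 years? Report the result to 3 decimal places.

Update rule: p ← p + [c·p·(h−p) − e·p]·Δt with Δt = 1.
t = 1: p = 0.45000 + (-0.01566) = 0.43434
t = 2: p = 0.43434 + (-0.01348) = 0.42086
t = 3: p = 0.42086 + (-0.01170) = 0.40916
t = 4: p = 0.40916 + (-0.01023) = 0.39893
t = 5: p = 0.39893 + (-0.00899) = 0.38993
t = 6: p = 0.38993 + (-0.00795) = 0.38199
t = 7: p = 0.38199 + (-0.00706) = 0.37493

0.375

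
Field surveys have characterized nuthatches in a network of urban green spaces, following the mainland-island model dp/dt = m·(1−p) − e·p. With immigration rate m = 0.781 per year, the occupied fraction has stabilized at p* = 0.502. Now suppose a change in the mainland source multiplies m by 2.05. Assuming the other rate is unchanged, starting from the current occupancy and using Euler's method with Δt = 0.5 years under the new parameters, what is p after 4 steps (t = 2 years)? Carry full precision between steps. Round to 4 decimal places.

Balance m(1−p*) = e·p* gives e = m(1−p*)/p* = 0.781×0.49800/0.50200 = 0.77478.
Starting from p₀ = 0.50200; update p ← p + (dp/dt)·Δt with the new parameters.
  1  |  dp/dt·Δt = +0.204192  |  p_1 = 0.706192
  2  |  dp/dt·Δt = -0.038371  |  p_2 = 0.667822
  3  |  dp/dt·Δt = +0.007210  |  p_3 = 0.675032
  4  |  dp/dt·Δt = -0.001355  |  p_4 = 0.673677

0.6737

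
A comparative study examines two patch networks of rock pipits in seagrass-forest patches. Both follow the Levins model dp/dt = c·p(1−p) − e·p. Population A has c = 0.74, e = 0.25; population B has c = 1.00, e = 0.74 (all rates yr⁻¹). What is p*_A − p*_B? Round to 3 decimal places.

0.402

A: p*_A = 1 − 0.25/0.74 = 0.6622.
B: p*_B = 1 − 0.74/1.00 = 0.2600.
p*_A − p*_B = 0.6622 − 0.2600 = 0.4022.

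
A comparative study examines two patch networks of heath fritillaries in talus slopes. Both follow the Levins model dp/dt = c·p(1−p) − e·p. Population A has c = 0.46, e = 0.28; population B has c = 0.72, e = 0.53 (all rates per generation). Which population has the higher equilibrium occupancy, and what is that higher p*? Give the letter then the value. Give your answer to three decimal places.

A: p*_A = 1 − 0.28/0.46 = 0.3913.
B: p*_B = 1 − 0.53/0.72 = 0.2639.
A is higher at 0.3913.

A, 0.391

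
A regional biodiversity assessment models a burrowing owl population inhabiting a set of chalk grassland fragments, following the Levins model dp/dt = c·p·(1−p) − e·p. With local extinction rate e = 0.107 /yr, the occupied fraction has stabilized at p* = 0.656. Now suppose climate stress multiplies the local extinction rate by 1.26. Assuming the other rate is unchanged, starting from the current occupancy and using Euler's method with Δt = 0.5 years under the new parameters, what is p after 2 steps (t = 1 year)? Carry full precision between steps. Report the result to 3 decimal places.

0.639

Balance c(1−p*) = e gives c = e/(1 − 0.65600) = 0.107/0.34400 = 0.31105.
Starting from p₀ = 0.65600; update p ← p + (dp/dt)·Δt with the new parameters.
  1  |  dp/dt·Δt = -0.009125  |  p_1 = 0.646875
  2  |  dp/dt·Δt = -0.008080  |  p_2 = 0.638795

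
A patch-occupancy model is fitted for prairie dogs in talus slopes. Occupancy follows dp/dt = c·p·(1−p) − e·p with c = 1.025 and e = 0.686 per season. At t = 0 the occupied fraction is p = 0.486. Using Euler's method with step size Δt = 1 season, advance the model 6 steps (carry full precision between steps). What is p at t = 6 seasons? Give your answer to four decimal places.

Update rule: p ← p + [c·p·(1−p) − e·p]·Δt with Δt = 1.
  1  |  dp/dt·Δt = -0.077347  |  p_1 = 0.408653
  2  |  dp/dt·Δt = -0.032639  |  p_2 = 0.376014
  3  |  dp/dt·Δt = -0.017453  |  p_3 = 0.358562
  4  |  dp/dt·Δt = -0.010228  |  p_4 = 0.348333
  5  |  dp/dt·Δt = -0.006285  |  p_5 = 0.342049
  6  |  dp/dt·Δt = -0.003968  |  p_6 = 0.338081

0.3381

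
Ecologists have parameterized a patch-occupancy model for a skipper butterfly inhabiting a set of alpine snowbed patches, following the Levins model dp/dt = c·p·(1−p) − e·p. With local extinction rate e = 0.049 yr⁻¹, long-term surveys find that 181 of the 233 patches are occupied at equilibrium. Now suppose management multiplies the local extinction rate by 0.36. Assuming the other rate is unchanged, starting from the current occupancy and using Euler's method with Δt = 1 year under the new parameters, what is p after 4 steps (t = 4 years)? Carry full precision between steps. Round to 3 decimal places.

0.854

Observed p* = 181/233 = 0.77682.
Balance c(1−p*) = e gives c = e/(1 − 0.77682) = 0.049/0.22318 = 0.21956.
Starting from p₀ = 0.77682; update p ← p + (dp/dt)·Δt with the new parameters.
step 1: Δp = +0.02436, p = 0.80119
step 2: Δp = +0.02084, p = 0.82203
step 3: Δp = +0.01762, p = 0.83965
step 4: Δp = +0.01475, p = 0.85440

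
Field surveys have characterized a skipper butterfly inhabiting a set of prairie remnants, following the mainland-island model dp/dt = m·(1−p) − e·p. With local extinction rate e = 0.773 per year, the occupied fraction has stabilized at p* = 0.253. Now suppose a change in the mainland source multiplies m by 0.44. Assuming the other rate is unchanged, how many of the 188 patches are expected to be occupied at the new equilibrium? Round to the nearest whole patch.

Balance m(1−p*) = e·p* gives m = e·p*/(1−p*) = 0.773×0.25300/0.74700 = 0.26181.
New p* = m/(m+e) = 0.11520/(0.11520+0.77300) = 0.12970.
Expected occupied = 188 × 0.12970 = 24.38 ≈ 24.

24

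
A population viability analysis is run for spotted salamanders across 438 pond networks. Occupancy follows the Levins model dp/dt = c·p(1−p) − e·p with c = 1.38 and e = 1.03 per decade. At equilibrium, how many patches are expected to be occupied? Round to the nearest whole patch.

111

p* = 1 − e/c = 1 − 1.03/1.38 = 0.2536.
Expected occupied patches = N × p* = 438 × 0.2536 = 111.09 ≈ 111.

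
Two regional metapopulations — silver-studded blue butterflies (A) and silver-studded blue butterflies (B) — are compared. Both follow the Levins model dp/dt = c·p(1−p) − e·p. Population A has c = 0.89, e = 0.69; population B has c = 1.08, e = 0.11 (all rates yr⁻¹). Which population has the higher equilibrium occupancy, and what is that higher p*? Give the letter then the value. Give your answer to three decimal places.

A: p*_A = 1 − 0.69/0.89 = 0.2247.
B: p*_B = 1 − 0.11/1.08 = 0.8981.
B is higher at 0.8981.

B, 0.898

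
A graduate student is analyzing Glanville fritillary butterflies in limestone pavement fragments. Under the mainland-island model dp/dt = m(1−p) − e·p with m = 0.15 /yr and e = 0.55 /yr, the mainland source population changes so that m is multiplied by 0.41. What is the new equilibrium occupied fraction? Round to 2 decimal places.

Before: p* = 0.15/(0.15+0.55) = 0.2143.
After: m = 0.0615, e = 0.55; p* = 0.0615/0.6115 = 0.1006.

0.10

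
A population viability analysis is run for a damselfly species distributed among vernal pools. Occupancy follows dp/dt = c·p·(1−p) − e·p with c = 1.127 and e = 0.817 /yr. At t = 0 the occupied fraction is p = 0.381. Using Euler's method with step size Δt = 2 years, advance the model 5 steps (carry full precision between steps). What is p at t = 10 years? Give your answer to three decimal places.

0.275

Update rule: p ← p + [c·p·(1−p) − e·p]·Δt with Δt = 2.
  1  |  dp/dt·Δt = -0.090973  |  p_1 = 0.290027
  2  |  dp/dt·Δt = -0.009780  |  p_2 = 0.280247
  3  |  dp/dt·Δt = -0.003272  |  p_3 = 0.276975
  4  |  dp/dt·Δt = -0.001191  |  p_4 = 0.275783
  5  |  dp/dt·Δt = -0.000446  |  p_5 = 0.275338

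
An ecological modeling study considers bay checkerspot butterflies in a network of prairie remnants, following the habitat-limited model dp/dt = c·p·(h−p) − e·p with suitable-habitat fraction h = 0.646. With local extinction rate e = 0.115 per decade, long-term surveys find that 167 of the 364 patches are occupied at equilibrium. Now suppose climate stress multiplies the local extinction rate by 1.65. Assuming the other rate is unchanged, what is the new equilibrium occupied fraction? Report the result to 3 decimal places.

0.337

Observed p* = 167/364 = 0.45879.
Balance c(h−p*) = e gives c = e/(0.646 − 0.45879) = 0.115/0.18721 = 0.61428.
New p* = 0.646 − e/c = 0.646 − 0.18975/0.61428 = 0.33710.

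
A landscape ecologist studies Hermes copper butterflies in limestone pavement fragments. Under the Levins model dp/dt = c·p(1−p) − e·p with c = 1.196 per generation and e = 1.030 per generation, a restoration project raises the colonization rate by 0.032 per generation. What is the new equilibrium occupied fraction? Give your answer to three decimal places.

Before: p* = 1 − 1.030/1.196 = 0.1388.
After the change, c = 1.228, e = 1.03, so p* = 1 − 1.03/1.228 = 0.1612.

0.161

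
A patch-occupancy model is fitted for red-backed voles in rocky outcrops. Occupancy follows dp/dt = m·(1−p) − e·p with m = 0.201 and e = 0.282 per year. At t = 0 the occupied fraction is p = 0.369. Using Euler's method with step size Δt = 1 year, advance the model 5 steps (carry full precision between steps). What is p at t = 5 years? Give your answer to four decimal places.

0.4144

Update rule: p ← p + [m·(1−p) − e·p]·Δt with Δt = 1.
p: 0.36900 → 0.39177  (Δp = +0.02277)
p: 0.39177 → 0.40355  (Δp = +0.01177)
p: 0.40355 → 0.40963  (Δp = +0.00609)
p: 0.40963 → 0.41278  (Δp = +0.00315)
p: 0.41278 → 0.41441  (Δp = +0.00163)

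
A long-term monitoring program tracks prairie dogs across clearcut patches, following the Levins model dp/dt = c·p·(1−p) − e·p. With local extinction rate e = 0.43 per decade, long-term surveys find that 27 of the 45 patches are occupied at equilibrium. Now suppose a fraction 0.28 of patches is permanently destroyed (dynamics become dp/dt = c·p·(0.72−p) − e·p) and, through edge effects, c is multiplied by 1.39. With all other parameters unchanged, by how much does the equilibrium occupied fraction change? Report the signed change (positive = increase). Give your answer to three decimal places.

-0.168

Observed p* = 27/45 = 0.60000.
Balance c(1−p*) = e gives c = e/(1 − 0.60000) = 0.43/0.40000 = 1.07500.
New p* = 0.72 − e/c = 0.72 − 0.43000/1.49425 = 0.43223.
Δp* = 0.43223 − 0.60000 = -0.16777.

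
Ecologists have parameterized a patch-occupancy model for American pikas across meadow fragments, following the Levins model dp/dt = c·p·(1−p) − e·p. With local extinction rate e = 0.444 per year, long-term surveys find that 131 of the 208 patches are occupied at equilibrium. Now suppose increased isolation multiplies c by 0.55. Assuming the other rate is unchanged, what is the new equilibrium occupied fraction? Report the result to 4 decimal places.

Observed p* = 131/208 = 0.62981.
Balance c(1−p*) = e gives c = e/(1 − 0.62981) = 0.444/0.37019 = 1.19938.
New p* = 1 − e/c = 1 − 0.44400/0.65966 = 0.32693.

0.3269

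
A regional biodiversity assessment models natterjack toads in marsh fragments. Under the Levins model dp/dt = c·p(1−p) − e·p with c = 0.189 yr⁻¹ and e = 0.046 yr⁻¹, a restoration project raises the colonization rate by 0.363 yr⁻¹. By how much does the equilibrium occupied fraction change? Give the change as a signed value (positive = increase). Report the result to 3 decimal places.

Before: p* = 1 − 0.046/0.189 = 0.7566.
After the change, c = 0.552, e = 0.046, so p* = 1 − 0.046/0.552 = 0.9167.
Δp* = 0.9167 − 0.7566 = +0.1601.

0.160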